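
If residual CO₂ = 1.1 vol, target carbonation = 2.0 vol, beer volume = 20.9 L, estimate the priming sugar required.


sugar = (target − residual)·4.0·V
sugar = (2.0 − 1.1)·4.0·20.9

75.2400 g


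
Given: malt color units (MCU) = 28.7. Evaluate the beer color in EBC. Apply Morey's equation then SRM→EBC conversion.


SRM = 1.4922·MCU^0.6859;  EBC = SRM·1.97
SRM = 1.4922·28.7^0.6859 = 14.9207
EBC = 14.9207·1.97

29.3937 EBC


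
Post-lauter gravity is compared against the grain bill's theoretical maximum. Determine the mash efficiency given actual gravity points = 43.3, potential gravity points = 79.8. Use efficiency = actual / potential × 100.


efficiency = 43.3 / 79.8 × 100

54.2607 %


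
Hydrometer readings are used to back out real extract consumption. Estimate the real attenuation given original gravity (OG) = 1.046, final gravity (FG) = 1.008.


AA = (OG−FG)/(OG−1)·100;  RA = AA·0.8192
AA = (1.046 − 1.008)/(1.046 − 1)·100 = 82.6087
RA = 82.6087·0.8192

67.6730 %


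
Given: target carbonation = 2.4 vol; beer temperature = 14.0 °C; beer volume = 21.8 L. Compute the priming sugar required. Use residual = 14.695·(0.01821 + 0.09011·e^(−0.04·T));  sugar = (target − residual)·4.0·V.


residual = 14.695·(0.01821 + 0.09011·e^(−0.04·14.0)) = 1.0240
sugar = (2.4 − 1.0240)·4.0·21.8

119.9897 g


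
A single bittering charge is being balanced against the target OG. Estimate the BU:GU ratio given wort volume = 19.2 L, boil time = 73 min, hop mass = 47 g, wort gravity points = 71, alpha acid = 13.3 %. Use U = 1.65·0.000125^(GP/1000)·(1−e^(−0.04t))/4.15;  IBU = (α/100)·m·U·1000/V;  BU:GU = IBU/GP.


U = 1.65·0.000125^(71/1000)·(1−e^(−0.04·73))/4.15 = 0.1987
IBU = (13.3/100)·47·0.1987·1000/19.2 = 64.6973
BU:GU = 64.6973/71

0.9112


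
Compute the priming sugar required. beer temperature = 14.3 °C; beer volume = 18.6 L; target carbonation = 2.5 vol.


residual = 14.695·(0.01821 + 0.09011·e^(−0.04·T));  sugar = (target − residual)·4.0·V
residual = 14.695·(0.01821 + 0.09011·e^(−0.04·14.3)) = 1.0149
sugar = (2.5 − 1.0149)·4.0·18.6

110.4878 g


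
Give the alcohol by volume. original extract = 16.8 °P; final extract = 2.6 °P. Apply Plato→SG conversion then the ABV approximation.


SG = 259/(259 − P);  ABV = (OG − FG)·131.25
OG = 259/(259 − 16.8) = 1.0694
FG = 259/(259 − 2.6) = 1.0101
ABV = (1.0694 − 1.0101)·131.25

7.7731 % ABV


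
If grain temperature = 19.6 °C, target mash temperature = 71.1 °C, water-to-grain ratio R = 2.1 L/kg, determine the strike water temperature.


T_strike = (0.41/R)·(T_mash − T_grain) + T_mash
T_strike = (0.41/2.1)·(71.1 − 19.6) + 71.1

81.1548 °C


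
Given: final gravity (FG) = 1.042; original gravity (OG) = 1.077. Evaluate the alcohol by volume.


ABV = (OG − FG) · 131.25
ABV = (1.077 − 1.042) · 131.25

4.5937 % ABV


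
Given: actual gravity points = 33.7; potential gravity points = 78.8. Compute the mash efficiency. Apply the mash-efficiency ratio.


efficiency = actual / potential × 100
efficiency = 33.7 / 78.8 × 100

42.7665 %


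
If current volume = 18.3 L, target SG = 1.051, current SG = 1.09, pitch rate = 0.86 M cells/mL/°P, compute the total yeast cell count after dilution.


V_w = V·((SG_c−1)/(SG_t−1)−1);  °P = 259 − 259/SG_t;  cells = rate·(V+V_w)·°P
V_w = 18.3·((1.09−1)/(1.051−1)−1) = 13.9941
V_final = 18.3 + 13.9941 = 32.2941
°P = 259 − 259/1.051 = 12.5680
cells = 0.86·32.2941·12.5680

349.0512 billion cells


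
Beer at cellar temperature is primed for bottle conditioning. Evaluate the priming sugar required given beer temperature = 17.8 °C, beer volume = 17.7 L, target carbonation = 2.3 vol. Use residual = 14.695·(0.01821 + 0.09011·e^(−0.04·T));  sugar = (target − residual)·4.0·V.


residual = 14.695·(0.01821 + 0.09011·e^(−0.04·17.8)) = 0.9173
sugar = (2.3 − 0.9173)·4.0·17.7

97.8942 g


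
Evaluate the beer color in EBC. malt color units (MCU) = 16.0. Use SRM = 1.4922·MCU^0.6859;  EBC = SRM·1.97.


SRM = 1.4922·16.0^0.6859 = 9.9939
EBC = 9.9939·1.97

19.6879 EBC


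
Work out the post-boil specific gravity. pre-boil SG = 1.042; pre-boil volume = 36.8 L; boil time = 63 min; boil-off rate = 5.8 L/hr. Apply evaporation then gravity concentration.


V_post = V_pre − rate·(t/60);  SG_post = 1 + (SG_pre−1)·V_pre/V_post
V_post = 36.8 − 5.8·(63/60) = 30.7100
SG_post = 1 + (1.042 − 1)·36.8/30.7100

1.0503


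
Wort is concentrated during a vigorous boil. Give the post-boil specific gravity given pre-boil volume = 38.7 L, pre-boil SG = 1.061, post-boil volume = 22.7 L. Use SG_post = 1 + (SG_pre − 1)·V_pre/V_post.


pts_pre = (1.061 − 1)·1000 = 61.0000
pts_post = 61.0000·38.7/22.7 = 103.9956
SG_post = 1 + 103.9956/1000

1.1040


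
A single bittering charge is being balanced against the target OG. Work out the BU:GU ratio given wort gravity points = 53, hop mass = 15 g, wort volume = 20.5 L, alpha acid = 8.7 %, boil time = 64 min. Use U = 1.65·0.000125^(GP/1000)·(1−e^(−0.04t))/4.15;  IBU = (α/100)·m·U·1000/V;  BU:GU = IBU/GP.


U = 1.65·0.000125^(53/1000)·(1−e^(−0.04·64))/4.15 = 0.2278
IBU = (8.7/100)·15·0.2278·1000/20.5 = 14.5040
BU:GU = 14.5040/53

0.2737


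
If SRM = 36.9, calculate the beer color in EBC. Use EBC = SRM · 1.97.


EBC = 36.9 · 1.97

72.6930 EBC


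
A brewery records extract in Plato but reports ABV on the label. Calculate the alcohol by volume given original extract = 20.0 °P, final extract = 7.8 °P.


SG = 259/(259 − P);  ABV = (OG − FG)·131.25
OG = 259/(259 − 20.0) = 1.0837
FG = 259/(259 − 7.8) = 1.0311
ABV = (1.0837 − 1.0311)·131.25

6.9078 % ABV


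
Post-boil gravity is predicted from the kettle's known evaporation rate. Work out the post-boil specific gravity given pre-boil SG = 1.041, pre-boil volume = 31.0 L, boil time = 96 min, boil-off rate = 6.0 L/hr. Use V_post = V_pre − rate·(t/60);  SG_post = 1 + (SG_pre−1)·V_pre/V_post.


V_post = 31.0 − 6.0·(96/60) = 21.4000
SG_post = 1 + (1.041 − 1)·31.0/21.4000

1.0594


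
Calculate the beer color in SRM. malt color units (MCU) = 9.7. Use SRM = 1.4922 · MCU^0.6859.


SRM = 1.4922 · 9.7^0.6859

7.0901 SRM


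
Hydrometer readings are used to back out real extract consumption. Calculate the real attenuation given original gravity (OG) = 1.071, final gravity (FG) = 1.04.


AA = (OG−FG)/(OG−1)·100;  RA = AA·0.8192
AA = (1.071 − 1.04)/(1.071 − 1)·100 = 43.6620
RA = 43.6620·0.8192

35.7679 %


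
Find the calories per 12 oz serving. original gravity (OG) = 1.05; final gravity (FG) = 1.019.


ABW = (OG−FG)·131.25·0.79/FG;  °P = 259 − 259/SG (for OG→OE and FG→AE);  RE = 0.1808·OE + 0.8192·AE;  Cal = (6.9·ABW + 4·(RE−0.1))·FG·3.55
ABW = (1.05 − 1.019)·131.25·0.79/1.019 = 3.1544
OE = 259 − 259/1.05 = 12.3333 °P
AE = 259 − 259/1.019 = 4.8292 °P
RE = 0.1808·12.3333 + 0.8192·4.8292 = 6.1860 °P
Cal = (6.9·3.1544 + 4·(6.1860−0.1))·1.019·3.55

166.7976 kcal


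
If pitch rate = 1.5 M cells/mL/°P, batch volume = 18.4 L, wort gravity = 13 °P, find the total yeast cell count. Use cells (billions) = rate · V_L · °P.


cells = 1.5 · 18.4 · 13

358.8000 billion cells


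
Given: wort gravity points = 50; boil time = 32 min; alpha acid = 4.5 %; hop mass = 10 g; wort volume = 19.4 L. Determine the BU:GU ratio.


U = 1.65·0.000125^(GP/1000)·(1−e^(−0.04t))/4.15;  IBU = (α/100)·m·U·1000/V;  BU:GU = IBU/GP
U = 1.65·0.000125^(50/1000)·(1−e^(−0.04·32))/4.15 = 0.1831
IBU = (4.5/100)·10·0.1831·1000/19.4 = 4.2482
BU:GU = 4.2482/50

0.0850


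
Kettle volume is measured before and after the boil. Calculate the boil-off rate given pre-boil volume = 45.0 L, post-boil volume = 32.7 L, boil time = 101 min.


rate = (V_pre − V_post) / (t_min/60)
rate = (45.0 − 32.7) / (101/60)

7.3069 L/hr


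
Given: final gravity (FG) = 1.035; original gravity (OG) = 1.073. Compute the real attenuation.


AA = (OG−FG)/(OG−1)·100;  RA = AA·0.8192
AA = (1.073 − 1.035)/(1.073 − 1)·100 = 52.0548
RA = 52.0548·0.8192

42.6433 %


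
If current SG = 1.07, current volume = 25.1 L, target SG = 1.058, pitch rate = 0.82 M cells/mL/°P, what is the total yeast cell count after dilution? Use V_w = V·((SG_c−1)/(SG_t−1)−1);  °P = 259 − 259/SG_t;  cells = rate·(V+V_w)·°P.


V_w = 25.1·((1.07−1)/(1.058−1)−1) = 5.1931
V_final = 25.1 + 5.1931 = 30.2931
°P = 259 − 259/1.058 = 14.1985
cells = 0.82·30.2931·14.1985

352.6953 billion cells


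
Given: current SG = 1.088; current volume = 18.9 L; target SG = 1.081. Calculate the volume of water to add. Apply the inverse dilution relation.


V_water = V·((SG_curr − 1)/(SG_target − 1) − 1)
V_water = 18.9·((1.088 − 1)/(1.081 − 1) − 1)

1.6333 L


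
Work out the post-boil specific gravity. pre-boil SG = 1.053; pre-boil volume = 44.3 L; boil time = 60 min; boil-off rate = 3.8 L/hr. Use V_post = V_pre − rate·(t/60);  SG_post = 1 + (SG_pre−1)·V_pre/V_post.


V_post = 44.3 − 3.8·(60/60) = 40.5000
SG_post = 1 + (1.053 − 1)·44.3/40.5000

1.0580


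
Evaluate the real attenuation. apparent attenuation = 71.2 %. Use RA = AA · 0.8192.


RA = 71.2 · 0.8192

58.3270 %


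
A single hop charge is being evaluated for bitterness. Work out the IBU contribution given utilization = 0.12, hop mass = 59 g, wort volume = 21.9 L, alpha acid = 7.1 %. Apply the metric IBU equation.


IBU = (α/100)·mass·U·1000 / V
IBU = (7.1/100)·59·0.12·1000 / 21.9

22.9534 IBU


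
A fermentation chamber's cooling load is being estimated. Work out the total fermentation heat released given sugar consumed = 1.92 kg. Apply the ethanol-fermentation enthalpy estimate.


Q = m_sugar · 590 kJ/kg
Q = 1.92 · 590

1132.8000 kJ


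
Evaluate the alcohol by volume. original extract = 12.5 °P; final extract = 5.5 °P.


SG = 259/(259 − P);  ABV = (OG − FG)·131.25
OG = 259/(259 − 12.5) = 1.0507
FG = 259/(259 − 5.5) = 1.0217
ABV = (1.0507 − 1.0217)·131.25

3.8080 % ABV


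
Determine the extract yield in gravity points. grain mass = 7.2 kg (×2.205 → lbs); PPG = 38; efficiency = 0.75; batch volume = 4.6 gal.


points = lbs × PPG × eff / vol
lbs = 7.2 × 2.205 = 15.8760
points = 15.8760 × 38 × 0.75 / 4.6

98.3622 points


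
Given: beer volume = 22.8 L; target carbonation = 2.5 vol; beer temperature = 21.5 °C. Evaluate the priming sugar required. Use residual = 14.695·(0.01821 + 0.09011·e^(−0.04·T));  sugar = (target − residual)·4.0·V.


residual = 14.695·(0.01821 + 0.09011·e^(−0.04·21.5)) = 0.8279
sugar = (2.5 − 0.8279)·4.0·22.8

152.4925 g


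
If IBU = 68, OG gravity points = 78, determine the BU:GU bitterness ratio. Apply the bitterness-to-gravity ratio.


BU:GU = IBU / OG_points
BU:GU = 68 / 78

0.8718


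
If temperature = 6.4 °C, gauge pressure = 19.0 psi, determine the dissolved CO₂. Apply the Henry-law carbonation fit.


vols = (P + 14.695)·(0.01821 + 0.09011·e^(−0.04·T))
vols = (19.0 + 14.695)·(0.01821 + 0.09011·e^(−0.04·6.4))

2.9641 volumes


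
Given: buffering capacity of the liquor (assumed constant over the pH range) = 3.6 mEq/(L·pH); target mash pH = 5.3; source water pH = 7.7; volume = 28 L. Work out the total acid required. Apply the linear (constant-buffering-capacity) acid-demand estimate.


acid = buffering capacity · (pH_source − pH_target) · V
acid = 3.6 · (7.7 − 5.3) · 28

241.9200 mEq


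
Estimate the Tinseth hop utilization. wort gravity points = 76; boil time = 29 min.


U = 1.65·0.000125^(GP/1000) · (1 − e^(−0.04·t))/4.15
bigness = 1.65·0.000125^(76/1000) = 0.8334
boil_factor = (1 − e^(−0.04·29))/4.15 = 0.1654
U = 0.8334 · 0.1654

0.1379


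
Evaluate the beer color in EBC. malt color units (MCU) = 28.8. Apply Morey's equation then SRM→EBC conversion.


SRM = 1.4922·MCU^0.6859;  EBC = SRM·1.97
SRM = 1.4922·28.8^0.6859 = 14.9563
EBC = 14.9563·1.97

29.4639 EBC


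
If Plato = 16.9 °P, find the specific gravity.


SG = 259/(259 − P)
SG = 259/(259 − 16.9)

1.0698


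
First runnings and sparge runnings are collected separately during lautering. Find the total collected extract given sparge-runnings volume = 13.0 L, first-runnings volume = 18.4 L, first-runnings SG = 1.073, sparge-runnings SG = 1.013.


total = Σ (SG_i − 1)·1000·V_i
first = (1.073 − 1)·1000·18.4 = 1343.2000
sparge = (1.013 − 1)·1000·13.0 = 169.0000
total = 1343.2000 + 169.0000

1512.2000 gravity·L


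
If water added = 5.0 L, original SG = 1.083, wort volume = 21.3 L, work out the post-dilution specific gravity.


SG_new = 1 + (SG_old − 1)·V_old/(V_old + V_water)
pts = (1.083 − 1)·1000·21.3/(21.3 + 5.0) = 67.2205
SG_new = 1 + 67.2205/1000

1.0672


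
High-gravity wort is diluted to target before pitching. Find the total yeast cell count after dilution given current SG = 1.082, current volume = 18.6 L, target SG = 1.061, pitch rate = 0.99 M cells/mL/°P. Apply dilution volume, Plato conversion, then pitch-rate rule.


V_w = V·((SG_c−1)/(SG_t−1)−1);  °P = 259 − 259/SG_t;  cells = rate·(V+V_w)·°P
V_w = 18.6·((1.082−1)/(1.061−1)−1) = 6.4033
V_final = 18.6 + 6.4033 = 25.0033
°P = 259 − 259/1.061 = 14.8907
cells = 0.99·25.0033·14.8907

368.5924 billion cells


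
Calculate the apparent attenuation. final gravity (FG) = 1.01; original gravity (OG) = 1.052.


AA = (OG − FG)/(OG − 1) · 100
AA = (1.052 − 1.01)/(1.052 − 1) · 100

80.7692 %


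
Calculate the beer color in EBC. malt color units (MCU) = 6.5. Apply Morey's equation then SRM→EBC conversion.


SRM = 1.4922·MCU^0.6859;  EBC = SRM·1.97
SRM = 1.4922·6.5^0.6859 = 5.3877
EBC = 5.3877·1.97

10.6138 EBC


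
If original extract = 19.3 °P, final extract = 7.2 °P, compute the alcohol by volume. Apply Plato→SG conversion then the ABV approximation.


SG = 259/(259 − P);  ABV = (OG − FG)·131.25
OG = 259/(259 − 19.3) = 1.0805
FG = 259/(259 − 7.2) = 1.0286
ABV = (1.0805 − 1.0286)·131.25

6.8149 % ABV


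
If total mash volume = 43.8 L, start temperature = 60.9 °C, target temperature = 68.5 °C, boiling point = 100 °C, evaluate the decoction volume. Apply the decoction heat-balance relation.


V_dec = V_total·(T_target − T_start)/(T_boil − T_start)
V_dec = 43.8·(68.5 − 60.9)/(100 − 60.9)

8.5136 L


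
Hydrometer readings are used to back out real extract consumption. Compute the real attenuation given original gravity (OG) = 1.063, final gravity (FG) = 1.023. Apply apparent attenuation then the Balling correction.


AA = (OG−FG)/(OG−1)·100;  RA = AA·0.8192
AA = (1.063 − 1.023)/(1.063 − 1)·100 = 63.4921
RA = 63.4921·0.8192

52.0127 %


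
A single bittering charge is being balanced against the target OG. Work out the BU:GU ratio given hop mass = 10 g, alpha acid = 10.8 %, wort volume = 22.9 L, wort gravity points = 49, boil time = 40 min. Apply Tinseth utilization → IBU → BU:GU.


U = 1.65·0.000125^(GP/1000)·(1−e^(−0.04t))/4.15;  IBU = (α/100)·m·U·1000/V;  BU:GU = IBU/GP
U = 1.65·0.000125^(49/1000)·(1−e^(−0.04·40))/4.15 = 0.2043
IBU = (10.8/100)·10·0.2043·1000/22.9 = 9.6346
BU:GU = 9.6346/49

0.1966


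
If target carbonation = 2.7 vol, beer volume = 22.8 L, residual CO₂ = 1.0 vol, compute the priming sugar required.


sugar = (target − residual)·4.0·V
sugar = (2.7 − 1.0)·4.0·22.8

155.0400 g


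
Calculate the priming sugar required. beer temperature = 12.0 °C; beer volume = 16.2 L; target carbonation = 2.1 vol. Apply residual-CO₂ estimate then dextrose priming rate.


residual = 14.695·(0.01821 + 0.09011·e^(−0.04·T));  sugar = (target − residual)·4.0·V
residual = 14.695·(0.01821 + 0.09011·e^(−0.04·12.0)) = 1.0870
sugar = (2.1 − 1.0870)·4.0·16.2

65.6445 g


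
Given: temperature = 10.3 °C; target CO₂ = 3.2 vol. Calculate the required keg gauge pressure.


psi = vols/(0.01821 + 0.09011·e^(−0.04·T)) − 14.695
psi = 3.2/(0.01821 + 0.09011·e^(−0.04·10.3)) − 14.695

26.3875 psi


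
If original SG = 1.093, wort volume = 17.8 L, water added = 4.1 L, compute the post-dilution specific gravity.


SG_new = 1 + (SG_old − 1)·V_old/(V_old + V_water)
pts = (1.093 − 1)·1000·17.8/(17.8 + 4.1) = 75.5890
SG_new = 1 + 75.5890/1000

1.0756


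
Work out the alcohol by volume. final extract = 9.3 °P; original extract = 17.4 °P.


SG = 259/(259 − P);  ABV = (OG − FG)·131.25
OG = 259/(259 − 17.4) = 1.0720
FG = 259/(259 − 9.3) = 1.0372
ABV = (1.0720 − 1.0372)·131.25

4.5642 % ABV


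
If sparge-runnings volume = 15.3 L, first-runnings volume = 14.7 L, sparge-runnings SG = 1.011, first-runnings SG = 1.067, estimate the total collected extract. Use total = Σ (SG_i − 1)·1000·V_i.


first = (1.067 − 1)·1000·14.7 = 984.9000
sparge = (1.011 − 1)·1000·15.3 = 168.3000
total = 984.9000 + 168.3000

1153.2000 gravity·L


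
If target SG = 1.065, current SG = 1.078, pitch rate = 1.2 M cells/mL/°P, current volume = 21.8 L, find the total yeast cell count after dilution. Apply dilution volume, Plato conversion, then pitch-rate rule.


V_w = V·((SG_c−1)/(SG_t−1)−1);  °P = 259 − 259/SG_t;  cells = rate·(V+V_w)·°P
V_w = 21.8·((1.078−1)/(1.065−1)−1) = 4.3600
V_final = 21.8 + 4.3600 = 26.1600
°P = 259 − 259/1.065 = 15.8075
cells = 1.2·26.1600·15.8075

496.2294 billion cells


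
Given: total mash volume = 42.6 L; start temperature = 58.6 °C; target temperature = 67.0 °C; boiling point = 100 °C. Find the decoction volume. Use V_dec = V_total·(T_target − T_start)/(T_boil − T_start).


V_dec = 42.6·(67.0 − 58.6)/(100 − 58.6)

8.6435 L


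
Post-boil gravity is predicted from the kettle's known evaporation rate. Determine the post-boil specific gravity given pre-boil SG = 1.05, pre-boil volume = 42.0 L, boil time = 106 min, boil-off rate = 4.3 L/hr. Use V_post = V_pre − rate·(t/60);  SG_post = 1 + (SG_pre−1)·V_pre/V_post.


V_post = 42.0 − 4.3·(106/60) = 34.4033
SG_post = 1 + (1.05 − 1)·42.0/34.4033

1.0610


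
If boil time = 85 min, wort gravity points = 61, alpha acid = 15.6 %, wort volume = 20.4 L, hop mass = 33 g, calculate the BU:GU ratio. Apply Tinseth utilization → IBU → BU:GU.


U = 1.65·0.000125^(GP/1000)·(1−e^(−0.04t))/4.15;  IBU = (α/100)·m·U·1000/V;  BU:GU = IBU/GP
U = 1.65·0.000125^(61/1000)·(1−e^(−0.04·85))/4.15 = 0.2221
IBU = (15.6/100)·33·0.2221·1000/20.4 = 56.0550
BU:GU = 56.0550/61

0.9189


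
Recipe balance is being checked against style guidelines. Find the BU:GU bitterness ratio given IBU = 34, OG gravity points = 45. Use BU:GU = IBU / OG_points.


BU:GU = 34 / 45

0.7556


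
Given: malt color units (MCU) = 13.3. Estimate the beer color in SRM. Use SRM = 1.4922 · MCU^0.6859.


SRM = 1.4922 · 13.3^0.6859

8.8039 SRM


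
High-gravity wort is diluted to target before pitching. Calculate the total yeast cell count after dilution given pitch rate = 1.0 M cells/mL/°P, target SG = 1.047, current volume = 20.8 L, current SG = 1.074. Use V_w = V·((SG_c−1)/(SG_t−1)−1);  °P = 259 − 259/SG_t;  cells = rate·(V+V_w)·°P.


V_w = 20.8·((1.074−1)/(1.047−1)−1) = 11.9489
V_final = 20.8 + 11.9489 = 32.7489
°P = 259 − 259/1.047 = 11.6266
cells = 1.0·32.7489·11.6266

380.7572 billion cells


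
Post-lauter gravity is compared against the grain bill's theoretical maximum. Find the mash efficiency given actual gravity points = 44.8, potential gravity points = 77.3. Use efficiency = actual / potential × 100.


efficiency = 44.8 / 77.3 × 100

57.9560 %


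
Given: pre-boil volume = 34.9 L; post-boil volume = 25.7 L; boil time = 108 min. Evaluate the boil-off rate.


rate = (V_pre − V_post) / (t_min/60)
rate = (34.9 − 25.7) / (108/60)

5.1111 L/hr


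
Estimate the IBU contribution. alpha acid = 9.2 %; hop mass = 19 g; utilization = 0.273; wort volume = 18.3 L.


IBU = (α/100)·mass·U·1000 / V
IBU = (9.2/100)·19·0.273·1000 / 18.3

26.0767 IBU


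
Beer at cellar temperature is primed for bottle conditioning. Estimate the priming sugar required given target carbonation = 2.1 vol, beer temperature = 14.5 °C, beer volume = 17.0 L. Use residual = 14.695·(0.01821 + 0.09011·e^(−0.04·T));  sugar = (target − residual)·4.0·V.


residual = 14.695·(0.01821 + 0.09011·e^(−0.04·14.5)) = 1.0090
sugar = (2.1 − 1.0090)·4.0·17.0

74.1884 g


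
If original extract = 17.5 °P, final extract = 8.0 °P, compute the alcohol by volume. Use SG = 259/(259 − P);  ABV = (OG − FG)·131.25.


OG = 259/(259 − 17.5) = 1.0725
FG = 259/(259 − 8.0) = 1.0319
ABV = (1.0725 − 1.0319)·131.25

5.3276 % ABV


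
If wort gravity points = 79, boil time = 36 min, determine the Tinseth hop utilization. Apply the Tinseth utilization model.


U = 1.65·0.000125^(GP/1000) · (1 − e^(−0.04·t))/4.15
bigness = 1.65·0.000125^(79/1000) = 0.8112
boil_factor = (1 − e^(−0.04·36))/4.15 = 0.1839
U = 0.8112 · 0.1839

0.1492


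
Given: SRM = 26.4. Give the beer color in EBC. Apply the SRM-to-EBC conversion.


EBC = SRM · 1.97
EBC = 26.4 · 1.97

52.0080 EBC


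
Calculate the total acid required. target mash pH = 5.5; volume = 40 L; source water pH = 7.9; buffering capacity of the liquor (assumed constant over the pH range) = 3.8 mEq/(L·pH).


acid = buffering capacity · (pH_source − pH_target) · V
acid = 3.8 · (7.9 − 5.5) · 40

364.8000 mEq


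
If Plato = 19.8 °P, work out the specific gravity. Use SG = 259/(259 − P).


SG = 259/(259 − 19.8)

1.0828


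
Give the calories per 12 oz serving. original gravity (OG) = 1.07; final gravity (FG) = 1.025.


ABW = (OG−FG)·131.25·0.79/FG;  °P = 259 − 259/SG (for OG→OE and FG→AE);  RE = 0.1808·OE + 0.8192·AE;  Cal = (6.9·ABW + 4·(RE−0.1))·FG·3.55
ABW = (1.07 − 1.025)·131.25·0.79/1.025 = 4.5521
OE = 259 − 259/1.07 = 16.9439 °P
AE = 259 − 259/1.025 = 6.3171 °P
RE = 0.1808·16.9439 + 0.8192·6.3171 = 8.2384 °P
Cal = (6.9·4.5521 + 4·(8.2384−0.1))·1.025·3.55

232.7467 kcal


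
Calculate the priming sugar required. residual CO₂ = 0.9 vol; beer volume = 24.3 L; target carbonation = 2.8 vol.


sugar = (target − residual)·4.0·V
sugar = (2.8 − 0.9)·4.0·24.3

184.6800 g


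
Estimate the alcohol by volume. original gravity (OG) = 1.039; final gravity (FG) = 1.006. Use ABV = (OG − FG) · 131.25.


ABV = (1.039 − 1.006) · 131.25

4.3312 % ABV


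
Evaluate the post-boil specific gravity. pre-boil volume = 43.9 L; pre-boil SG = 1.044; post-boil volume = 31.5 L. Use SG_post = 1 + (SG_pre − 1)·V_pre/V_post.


pts_pre = (1.044 − 1)·1000 = 44.0000
pts_post = 44.0000·43.9/31.5 = 61.3206
SG_post = 1 + 61.3206/1000

1.0613


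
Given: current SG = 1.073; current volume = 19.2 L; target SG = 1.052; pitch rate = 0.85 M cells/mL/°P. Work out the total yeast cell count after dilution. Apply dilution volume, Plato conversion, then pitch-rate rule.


V_w = V·((SG_c−1)/(SG_t−1)−1);  °P = 259 − 259/SG_t;  cells = rate·(V+V_w)·°P
V_w = 19.2·((1.073−1)/(1.052−1)−1) = 7.7538
V_final = 19.2 + 7.7538 = 26.9538
°P = 259 − 259/1.052 = 12.8023
cells = 0.85·26.9538·12.8023

293.3101 billion cells


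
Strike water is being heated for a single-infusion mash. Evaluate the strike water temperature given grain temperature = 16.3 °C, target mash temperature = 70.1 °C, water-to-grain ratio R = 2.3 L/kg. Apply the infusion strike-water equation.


T_strike = (0.41/R)·(T_mash − T_grain) + T_mash
T_strike = (0.41/2.3)·(70.1 − 16.3) + 70.1

79.6904 °C


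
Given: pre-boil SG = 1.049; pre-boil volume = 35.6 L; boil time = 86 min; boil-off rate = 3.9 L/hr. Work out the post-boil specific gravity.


V_post = V_pre − rate·(t/60);  SG_post = 1 + (SG_pre−1)·V_pre/V_post
V_post = 35.6 − 3.9·(86/60) = 30.0100
SG_post = 1 + (1.049 − 1)·35.6/30.0100

1.0581


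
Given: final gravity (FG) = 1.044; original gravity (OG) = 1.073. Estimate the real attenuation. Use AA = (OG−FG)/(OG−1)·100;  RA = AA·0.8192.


AA = (1.073 − 1.044)/(1.073 − 1)·100 = 39.7260
RA = 39.7260·0.8192

32.5436 %


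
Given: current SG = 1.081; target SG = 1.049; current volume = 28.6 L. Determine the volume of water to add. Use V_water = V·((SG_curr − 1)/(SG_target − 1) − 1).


V_water = 28.6·((1.081 − 1)/(1.049 − 1) − 1)

18.6776 L


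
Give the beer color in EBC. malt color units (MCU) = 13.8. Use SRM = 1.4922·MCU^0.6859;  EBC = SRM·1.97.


SRM = 1.4922·13.8^0.6859 = 9.0296
EBC = 9.0296·1.97

17.7884 EBC


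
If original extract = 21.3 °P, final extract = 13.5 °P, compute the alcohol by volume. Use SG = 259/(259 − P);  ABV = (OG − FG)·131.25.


OG = 259/(259 − 21.3) = 1.0896
FG = 259/(259 − 13.5) = 1.0550
ABV = (1.0896 − 1.0550)·131.25

4.5437 % ABV


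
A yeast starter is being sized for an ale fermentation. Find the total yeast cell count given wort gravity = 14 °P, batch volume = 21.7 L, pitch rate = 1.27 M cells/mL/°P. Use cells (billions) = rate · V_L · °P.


cells = 1.27 · 21.7 · 14

385.8260 billion cells


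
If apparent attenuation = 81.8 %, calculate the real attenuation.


RA = AA · 0.8192
RA = 81.8 · 0.8192

67.0106 %


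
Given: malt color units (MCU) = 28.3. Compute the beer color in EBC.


SRM = 1.4922·MCU^0.6859;  EBC = SRM·1.97
SRM = 1.4922·28.3^0.6859 = 14.7777
EBC = 14.7777·1.97

29.1121 EBC


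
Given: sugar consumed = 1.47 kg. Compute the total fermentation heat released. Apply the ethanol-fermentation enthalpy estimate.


Q = m_sugar · 590 kJ/kg
Q = 1.47 · 590

867.3000 kJ


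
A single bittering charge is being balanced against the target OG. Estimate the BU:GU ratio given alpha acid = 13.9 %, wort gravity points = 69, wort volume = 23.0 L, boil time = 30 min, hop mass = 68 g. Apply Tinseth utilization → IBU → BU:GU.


U = 1.65·0.000125^(GP/1000)·(1−e^(−0.04t))/4.15;  IBU = (α/100)·m·U·1000/V;  BU:GU = IBU/GP
U = 1.65·0.000125^(69/1000)·(1−e^(−0.04·30))/4.15 = 0.1494
IBU = (13.9/100)·68·0.1494·1000/23.0 = 61.4151
BU:GU = 61.4151/69

0.8901


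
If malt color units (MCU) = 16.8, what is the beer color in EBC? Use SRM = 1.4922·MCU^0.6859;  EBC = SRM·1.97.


SRM = 1.4922·16.8^0.6859 = 10.3340
EBC = 10.3340·1.97

20.3579 EBC


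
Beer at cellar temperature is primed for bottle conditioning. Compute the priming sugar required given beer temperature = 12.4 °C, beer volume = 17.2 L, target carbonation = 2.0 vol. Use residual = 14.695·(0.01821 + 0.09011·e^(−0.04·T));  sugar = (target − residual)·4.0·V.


residual = 14.695·(0.01821 + 0.09011·e^(−0.04·12.4)) = 1.0740
sugar = (2.0 − 1.0740)·4.0·17.2

63.7114 g


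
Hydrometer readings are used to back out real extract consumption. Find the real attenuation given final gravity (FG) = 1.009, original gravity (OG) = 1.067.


AA = (OG−FG)/(OG−1)·100;  RA = AA·0.8192
AA = (1.067 − 1.009)/(1.067 − 1)·100 = 86.5672
RA = 86.5672·0.8192

70.9158 %


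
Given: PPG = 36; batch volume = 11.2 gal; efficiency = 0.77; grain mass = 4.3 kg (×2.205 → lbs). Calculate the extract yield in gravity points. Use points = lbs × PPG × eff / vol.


lbs = 4.3 × 2.205 = 9.4815
points = 9.4815 × 36 × 0.77 / 11.2

23.4667 points


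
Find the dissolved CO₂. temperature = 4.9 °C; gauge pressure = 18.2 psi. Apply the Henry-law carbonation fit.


vols = (P + 14.695)·(0.01821 + 0.09011·e^(−0.04·T))
vols = (18.2 + 14.695)·(0.01821 + 0.09011·e^(−0.04·4.9))

3.0356 volumes


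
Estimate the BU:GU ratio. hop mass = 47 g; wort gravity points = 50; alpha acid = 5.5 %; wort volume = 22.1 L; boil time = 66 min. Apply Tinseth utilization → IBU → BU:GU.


U = 1.65·0.000125^(GP/1000)·(1−e^(−0.04t))/4.15;  IBU = (α/100)·m·U·1000/V;  BU:GU = IBU/GP
U = 1.65·0.000125^(50/1000)·(1−e^(−0.04·66))/4.15 = 0.2356
IBU = (5.5/100)·47·0.2356·1000/22.1 = 27.5547
BU:GU = 27.5547/50

0.5511


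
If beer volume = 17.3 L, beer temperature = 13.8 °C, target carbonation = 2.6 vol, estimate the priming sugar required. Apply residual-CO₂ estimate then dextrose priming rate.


residual = 14.695·(0.01821 + 0.09011·e^(−0.04·T));  sugar = (target − residual)·4.0·V
residual = 14.695·(0.01821 + 0.09011·e^(−0.04·13.8)) = 1.0300
sugar = (2.6 − 1.0300)·4.0·17.3

108.6407 g


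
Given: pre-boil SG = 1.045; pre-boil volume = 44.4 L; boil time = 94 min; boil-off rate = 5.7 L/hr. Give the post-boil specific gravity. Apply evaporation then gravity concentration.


V_post = V_pre − rate·(t/60);  SG_post = 1 + (SG_pre−1)·V_pre/V_post
V_post = 44.4 − 5.7·(94/60) = 35.4700
SG_post = 1 + (1.045 − 1)·44.4/35.4700

1.0563


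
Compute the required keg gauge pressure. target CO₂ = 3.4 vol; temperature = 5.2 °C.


psi = vols/(0.01821 + 0.09011·e^(−0.04·T)) − 14.695
psi = 3.4/(0.01821 + 0.09011·e^(−0.04·5.2)) − 14.695

22.5049 psi


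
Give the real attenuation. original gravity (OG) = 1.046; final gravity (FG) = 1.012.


AA = (OG−FG)/(OG−1)·100;  RA = AA·0.8192
AA = (1.046 − 1.012)/(1.046 − 1)·100 = 73.9130
RA = 73.9130·0.8192

60.5496 %


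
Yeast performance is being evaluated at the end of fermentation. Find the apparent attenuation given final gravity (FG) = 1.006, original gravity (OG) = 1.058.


AA = (OG − FG)/(OG − 1) · 100
AA = (1.058 − 1.006)/(1.058 − 1) · 100

89.6552 %


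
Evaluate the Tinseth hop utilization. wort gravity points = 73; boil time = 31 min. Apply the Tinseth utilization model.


U = 1.65·0.000125^(GP/1000) · (1 − e^(−0.04·t))/4.15
bigness = 1.65·0.000125^(73/1000) = 0.8562
boil_factor = (1 − e^(−0.04·31))/4.15 = 0.1712
U = 0.8562 · 0.1712

0.1466


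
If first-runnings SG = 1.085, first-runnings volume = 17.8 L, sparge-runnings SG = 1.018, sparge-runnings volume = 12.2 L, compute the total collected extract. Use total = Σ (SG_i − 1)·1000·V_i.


first = (1.085 − 1)·1000·17.8 = 1513.0000
sparge = (1.018 − 1)·1000·12.2 = 219.6000
total = 1513.0000 + 219.6000

1732.6000 gravity·L


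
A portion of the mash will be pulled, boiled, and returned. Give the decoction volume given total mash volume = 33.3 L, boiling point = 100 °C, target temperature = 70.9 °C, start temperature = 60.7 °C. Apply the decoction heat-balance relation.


V_dec = V_total·(T_target − T_start)/(T_boil − T_start)
V_dec = 33.3·(70.9 − 60.7)/(100 − 60.7)

8.6427 L


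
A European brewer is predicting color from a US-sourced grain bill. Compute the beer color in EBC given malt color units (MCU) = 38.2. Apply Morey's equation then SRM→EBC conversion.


SRM = 1.4922·MCU^0.6859;  EBC = SRM·1.97
SRM = 1.4922·38.2^0.6859 = 18.1537
EBC = 18.1537·1.97

35.7627 EBC


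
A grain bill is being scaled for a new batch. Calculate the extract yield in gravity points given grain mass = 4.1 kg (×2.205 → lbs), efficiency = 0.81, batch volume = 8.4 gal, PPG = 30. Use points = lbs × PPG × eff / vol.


lbs = 4.1 × 2.205 = 9.0405
points = 9.0405 × 30 × 0.81 / 8.4

26.1529 points


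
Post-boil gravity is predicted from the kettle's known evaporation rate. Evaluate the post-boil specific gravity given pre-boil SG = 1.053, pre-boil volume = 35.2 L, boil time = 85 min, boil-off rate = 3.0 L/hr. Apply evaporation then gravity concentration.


V_post = V_pre − rate·(t/60);  SG_post = 1 + (SG_pre−1)·V_pre/V_post
V_post = 35.2 − 3.0·(85/60) = 30.9500
SG_post = 1 + (1.053 − 1)·35.2/30.9500

1.0603


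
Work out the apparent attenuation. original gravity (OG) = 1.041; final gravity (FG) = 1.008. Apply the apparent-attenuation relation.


AA = (OG − FG)/(OG − 1) · 100
AA = (1.041 − 1.008)/(1.041 − 1) · 100

80.4878 %


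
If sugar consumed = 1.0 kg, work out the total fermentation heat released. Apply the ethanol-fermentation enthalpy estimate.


Q = m_sugar · 590 kJ/kg
Q = 1.0 · 590

590.0000 kJ


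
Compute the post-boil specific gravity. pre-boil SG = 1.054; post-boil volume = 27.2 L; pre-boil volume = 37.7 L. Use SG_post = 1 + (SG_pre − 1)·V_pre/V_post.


pts_pre = (1.054 − 1)·1000 = 54.0000
pts_post = 54.0000·37.7/27.2 = 74.8456
SG_post = 1 + 74.8456/1000

1.0748


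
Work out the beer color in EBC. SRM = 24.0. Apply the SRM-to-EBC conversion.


EBC = SRM · 1.97
EBC = 24.0 · 1.97

47.2800 EBC


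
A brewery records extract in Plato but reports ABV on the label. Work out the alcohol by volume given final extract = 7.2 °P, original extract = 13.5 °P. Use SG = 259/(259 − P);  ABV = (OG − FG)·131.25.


OG = 259/(259 − 13.5) = 1.0550
FG = 259/(259 − 7.2) = 1.0286
ABV = (1.0550 − 1.0286)·131.25

3.4644 % ABV


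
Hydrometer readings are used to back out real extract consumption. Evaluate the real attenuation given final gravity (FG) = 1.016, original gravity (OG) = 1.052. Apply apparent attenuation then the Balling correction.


AA = (OG−FG)/(OG−1)·100;  RA = AA·0.8192
AA = (1.052 − 1.016)/(1.052 − 1)·100 = 69.2308
RA = 69.2308·0.8192

56.7138 %


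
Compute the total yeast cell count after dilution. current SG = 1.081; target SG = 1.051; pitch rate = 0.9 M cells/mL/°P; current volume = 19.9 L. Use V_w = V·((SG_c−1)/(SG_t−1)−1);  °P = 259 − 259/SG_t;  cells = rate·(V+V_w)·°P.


V_w = 19.9·((1.081−1)/(1.051−1)−1) = 11.7059
V_final = 19.9 + 11.7059 = 31.6059
°P = 259 − 259/1.051 = 12.5680
cells = 0.9·31.6059·12.5680

357.5013 billion cells


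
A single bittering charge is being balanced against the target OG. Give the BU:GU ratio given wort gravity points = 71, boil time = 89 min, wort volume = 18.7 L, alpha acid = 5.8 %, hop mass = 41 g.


U = 1.65·0.000125^(GP/1000)·(1−e^(−0.04t))/4.15;  IBU = (α/100)·m·U·1000/V;  BU:GU = IBU/GP
U = 1.65·0.000125^(71/1000)·(1−e^(−0.04·89))/4.15 = 0.2041
IBU = (5.8/100)·41·0.2041·1000/18.7 = 25.9512
BU:GU = 25.9512/71

0.3655


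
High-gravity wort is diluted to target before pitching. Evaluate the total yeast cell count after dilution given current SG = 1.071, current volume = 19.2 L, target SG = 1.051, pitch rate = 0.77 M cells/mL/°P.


V_w = V·((SG_c−1)/(SG_t−1)−1);  °P = 259 − 259/SG_t;  cells = rate·(V+V_w)·°P
V_w = 19.2·((1.071−1)/(1.051−1)−1) = 7.5294
V_final = 19.2 + 7.5294 = 26.7294
°P = 259 − 259/1.051 = 12.5680
cells = 0.77·26.7294·12.5680

258.6708 billion cells


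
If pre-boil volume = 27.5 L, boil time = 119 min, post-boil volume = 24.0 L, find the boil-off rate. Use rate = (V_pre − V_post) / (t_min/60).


rate = (27.5 − 24.0) / (119/60)

1.7647 L/hr


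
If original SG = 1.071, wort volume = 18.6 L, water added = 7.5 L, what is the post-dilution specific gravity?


SG_new = 1 + (SG_old − 1)·V_old/(V_old + V_water)
pts = (1.071 − 1)·1000·18.6/(18.6 + 7.5) = 50.5977
SG_new = 1 + 50.5977/1000

1.0506


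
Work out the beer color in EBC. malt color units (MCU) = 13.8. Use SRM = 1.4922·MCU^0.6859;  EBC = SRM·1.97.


SRM = 1.4922·13.8^0.6859 = 9.0296
EBC = 9.0296·1.97

17.7884 EBC


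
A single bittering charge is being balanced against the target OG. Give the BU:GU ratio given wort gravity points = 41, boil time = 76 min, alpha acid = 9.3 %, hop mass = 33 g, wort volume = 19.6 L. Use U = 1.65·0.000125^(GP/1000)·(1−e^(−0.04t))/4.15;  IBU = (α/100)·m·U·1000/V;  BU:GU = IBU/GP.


U = 1.65·0.000125^(41/1000)·(1−e^(−0.04·76))/4.15 = 0.2619
IBU = (9.3/100)·33·0.2619·1000/19.6 = 41.0074
BU:GU = 41.0074/41

1.0002


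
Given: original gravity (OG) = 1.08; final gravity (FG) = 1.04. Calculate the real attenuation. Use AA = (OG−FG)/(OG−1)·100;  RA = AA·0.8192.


AA = (1.08 − 1.04)/(1.08 − 1)·100 = 50.0000
RA = 50.0000·0.8192

40.9600 %


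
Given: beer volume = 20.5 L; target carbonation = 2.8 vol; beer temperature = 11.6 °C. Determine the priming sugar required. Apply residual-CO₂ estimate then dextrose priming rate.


residual = 14.695·(0.01821 + 0.09011·e^(−0.04·T));  sugar = (target − residual)·4.0·V
residual = 14.695·(0.01821 + 0.09011·e^(−0.04·11.6)) = 1.1002
sugar = (2.8 − 1.1002)·4.0·20.5

139.3849 g


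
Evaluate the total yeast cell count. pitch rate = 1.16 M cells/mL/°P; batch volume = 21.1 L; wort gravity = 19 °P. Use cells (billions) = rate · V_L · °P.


cells = 1.16 · 21.1 · 19

465.0440 billion cells


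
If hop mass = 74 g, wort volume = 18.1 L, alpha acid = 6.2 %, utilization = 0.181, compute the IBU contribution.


IBU = (α/100)·mass·U·1000 / V
IBU = (6.2/100)·74·0.181·1000 / 18.1

45.8800 IBU


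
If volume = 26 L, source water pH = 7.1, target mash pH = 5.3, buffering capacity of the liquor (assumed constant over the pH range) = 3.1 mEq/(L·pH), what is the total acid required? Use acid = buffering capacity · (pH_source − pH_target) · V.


acid = 3.1 · (7.1 − 5.3) · 26

145.0800 mEq


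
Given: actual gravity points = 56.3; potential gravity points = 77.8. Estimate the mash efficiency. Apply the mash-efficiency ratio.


efficiency = actual / potential × 100
efficiency = 56.3 / 77.8 × 100

72.3650 %


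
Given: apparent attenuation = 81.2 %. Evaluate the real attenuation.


RA = AA · 0.8192
RA = 81.2 · 0.8192

66.5190 %


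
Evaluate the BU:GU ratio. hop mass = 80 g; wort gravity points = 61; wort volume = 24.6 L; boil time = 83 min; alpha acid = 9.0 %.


U = 1.65·0.000125^(GP/1000)·(1−e^(−0.04t))/4.15;  IBU = (α/100)·m·U·1000/V;  BU:GU = IBU/GP
U = 1.65·0.000125^(61/1000)·(1−e^(−0.04·83))/4.15 = 0.2215
IBU = (9.0/100)·80·0.2215·1000/24.6 = 64.8266
BU:GU = 64.8266/61

1.0627


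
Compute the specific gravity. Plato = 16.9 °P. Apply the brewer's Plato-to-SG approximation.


SG = 259/(259 − P)
SG = 259/(259 − 16.9)

1.0698


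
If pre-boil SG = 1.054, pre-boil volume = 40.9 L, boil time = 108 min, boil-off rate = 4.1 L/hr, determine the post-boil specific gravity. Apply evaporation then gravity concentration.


V_post = V_pre − rate·(t/60);  SG_post = 1 + (SG_pre−1)·V_pre/V_post
V_post = 40.9 − 4.1·(108/60) = 33.5200
SG_post = 1 + (1.054 − 1)·40.9/33.5200

1.0659


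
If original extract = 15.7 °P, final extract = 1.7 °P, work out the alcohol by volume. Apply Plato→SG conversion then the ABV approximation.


SG = 259/(259 − P);  ABV = (OG − FG)·131.25
OG = 259/(259 − 15.7) = 1.0645
FG = 259/(259 − 1.7) = 1.0066
ABV = (1.0645 − 1.0066)·131.25

7.6023 % ABV


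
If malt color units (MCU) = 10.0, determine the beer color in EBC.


SRM = 1.4922·MCU^0.6859;  EBC = SRM·1.97
SRM = 1.4922·10.0^0.6859 = 7.2398
EBC = 7.2398·1.97

14.2624 EBC


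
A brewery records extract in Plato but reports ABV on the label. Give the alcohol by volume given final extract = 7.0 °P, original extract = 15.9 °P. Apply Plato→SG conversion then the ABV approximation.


SG = 259/(259 − P);  ABV = (OG − FG)·131.25
OG = 259/(259 − 15.9) = 1.0654
FG = 259/(259 − 7.0) = 1.0278
ABV = (1.0654 − 1.0278)·131.25

4.9386 % ABV


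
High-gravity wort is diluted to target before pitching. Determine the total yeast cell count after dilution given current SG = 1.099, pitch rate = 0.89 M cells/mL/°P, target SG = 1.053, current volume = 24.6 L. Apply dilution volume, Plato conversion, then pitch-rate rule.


V_w = V·((SG_c−1)/(SG_t−1)−1);  °P = 259 − 259/SG_t;  cells = rate·(V+V_w)·°P
V_w = 24.6·((1.099−1)/(1.053−1)−1) = 21.3509
V_final = 24.6 + 21.3509 = 45.9509
°P = 259 − 259/1.053 = 13.0361
cells = 0.89·45.9509·13.0361

533.1283 billion cells
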